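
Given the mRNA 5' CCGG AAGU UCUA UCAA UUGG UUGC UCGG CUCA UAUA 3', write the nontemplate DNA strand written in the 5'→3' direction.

The coding DNA strand has the same 5'→3' sequence as the mRNA with U replaced by T.

5'-CCGGAAGTTCTATCAATTGGTTGCTCGGCTCATATA-3'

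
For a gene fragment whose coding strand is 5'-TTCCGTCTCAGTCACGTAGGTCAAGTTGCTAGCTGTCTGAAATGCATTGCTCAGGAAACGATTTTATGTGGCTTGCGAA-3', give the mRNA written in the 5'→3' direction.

mRNA has the coding-strand sequence with U in place of T.

5'-UUCCGUCUCAGUCACGUAGGUCAAGUUGCUAGCUGUCUGAAAUGCAUUGCUCAGGAAACGAUUUUAUGUGGCUUGCGAA-3'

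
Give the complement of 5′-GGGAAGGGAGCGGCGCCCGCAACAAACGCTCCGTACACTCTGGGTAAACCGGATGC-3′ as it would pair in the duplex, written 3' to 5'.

Base-pairing A↔T, G↔C gives the complement. The complementary strand is antiparallel, so paired with a 5'→3' strand it runs 3'→5'.

3'-CCCTTCCCTCGCCGCGGGCGTTGTTTGCGAGGCATGTGAGACCCATTTGGCCTACG-5'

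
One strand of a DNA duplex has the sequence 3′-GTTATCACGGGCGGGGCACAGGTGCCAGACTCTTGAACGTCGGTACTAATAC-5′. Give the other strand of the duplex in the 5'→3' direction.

The strand is given 3'→5', so its complement runs 5'→3' in the same left-to-right order: pair each base A↔T, G↔C.

5'-CAATAGTGCCCGCCCCGTGTCCACGGTCTGAGAACTTGCAGCCATGATTATG-3'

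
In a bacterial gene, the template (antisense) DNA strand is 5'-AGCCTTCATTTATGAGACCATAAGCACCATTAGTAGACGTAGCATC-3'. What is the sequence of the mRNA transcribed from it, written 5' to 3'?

5′-GAUGCUACGUCUACUAAUGGUGCUUAUGGUCUCAUAAAUGAAGGCU-3′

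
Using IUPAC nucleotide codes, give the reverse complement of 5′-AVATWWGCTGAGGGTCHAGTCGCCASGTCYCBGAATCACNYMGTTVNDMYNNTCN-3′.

5'-NGANNRKHNBAACKRNGTGATTCVGRGACSTGGCGACTDGACCCTCAGCWWATBT-3'

Standard pairs A↔T, G↔C; ambiguity codes pair Y↔R, M↔K, W↔W, S↔S, B↔V, D↔H, N↔N. Complement (TBTAWWCGACTCCCAGDTCAGCGGTSCAGRGVCTTAGTGNRKCAABNHKRNNAGN), then reverse for 5'→3'.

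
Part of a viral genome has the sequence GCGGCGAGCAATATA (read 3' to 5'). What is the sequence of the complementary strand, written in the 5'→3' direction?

5′-CGCCGCTCGTTATAT-3′

The strand is given 3'→5', so its complement runs 5'→3' in the same left-to-right order: pair each base A↔T, G↔C.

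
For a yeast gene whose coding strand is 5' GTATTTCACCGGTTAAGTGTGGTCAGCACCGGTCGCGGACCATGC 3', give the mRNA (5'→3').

5'-GUAUUUCACCGGUUAAGUGUGGUCAGCACCGGUCGCGGACCAUGC-3'

The mRNA is synthesized from the template strand, so it matches the coding strand with T replaced by U.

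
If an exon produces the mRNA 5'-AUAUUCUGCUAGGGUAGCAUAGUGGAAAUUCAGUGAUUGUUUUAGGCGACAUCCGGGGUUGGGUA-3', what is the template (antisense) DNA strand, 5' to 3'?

5'-TACCCAACCCCGGATGTCGCCTAAAACAATCACTGAATTTCCACTATGCTACCCTAGCAGAATAT-3'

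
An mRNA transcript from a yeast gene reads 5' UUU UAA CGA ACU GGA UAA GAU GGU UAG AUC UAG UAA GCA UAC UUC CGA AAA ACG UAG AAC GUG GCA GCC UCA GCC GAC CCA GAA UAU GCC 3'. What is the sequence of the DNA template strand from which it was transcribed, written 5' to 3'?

Replace U with T to get the coding DNA strand: TTTTAACGAACTGGATAAGATGGTTAGATCTAGTAAGCATACTTCCGAAAAACGTAGAACGTGGCAGCCTCAGCCGACCCAGAATATGCC. The template strand is its reverse complement (complement AAAATTGCTTGACCTATTCTACCAATCTAGATCATTCGTATGAAGGCTTTTTGCATCTTGCACCGTCGGAGTCGGCTGGGTCTTATACGG, then reverse).

5'-GGCATATTCTGGGTCGGCTGAGGCTGCCACGTTCTACGTTTTTCGGAAGTATGCTTACTAGATCTAACCATCTTATCCAGTTCGTTAAAA-3'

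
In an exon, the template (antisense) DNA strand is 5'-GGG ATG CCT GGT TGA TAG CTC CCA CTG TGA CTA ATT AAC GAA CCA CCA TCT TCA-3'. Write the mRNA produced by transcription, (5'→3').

5'-UGAAGAUGGUGGUUCGUUAAUUAGUCACAGUGGGAGCUAUCAACCAGGCAUCCC-3'

RNA polymerase reads the template 3'→5' and synthesizes mRNA 5'→3' by base-pairing (A→U, T→A, G↔C). The complement of the template is CCCTACGGACCAACTATCGAGGGTGACACTGATTAATTGCTTGGTGGTAGAAGT; antiparallel, so 5'→3' the coding strand is TGAAGATGGTGGTTCGTTAATTAGTCACAGTGGGAGCTATCAACCAGGCATCCC. Replace T with U for the mRNA.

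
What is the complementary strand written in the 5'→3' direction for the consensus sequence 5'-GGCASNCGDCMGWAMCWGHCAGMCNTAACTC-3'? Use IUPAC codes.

Standard pairs A↔T, G↔C; ambiguity codes pair M↔K, W↔W, S↔S, D↔H, N↔N. Complement (CCGTSNGCHGKCWTKGWCDGTCKGNATTGAG), then reverse for 5'→3'.

5'-GAGTTANGKCTGDCWGKTWCKGHCGNSTGCC-3'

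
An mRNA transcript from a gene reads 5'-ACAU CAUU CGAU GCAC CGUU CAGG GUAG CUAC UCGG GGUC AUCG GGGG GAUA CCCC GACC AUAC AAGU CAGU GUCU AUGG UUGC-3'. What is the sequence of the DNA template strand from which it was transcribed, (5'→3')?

5'-GCAACCATAGACACTGACTTGTATGGTCGGGGTATCCCCCCGATGACCCCGAGTAGCTACCCTGAACGGTGCATCGAATGATGT-3'

Replace U with T to get the coding DNA strand: ACATCATTCGATGCACCGTTCAGGGTAGCTACTCGGGGTCATCGGGGGGATACCCCGACCATACAAGTCAGTGTCTATGGTTGC. The template strand is its reverse complement (complement TGTAGTAAGCTACGTGGCAAGTCCCATCGATGAGCCCCAGTAGCCCCCCTATGGGGCTGGTATGTTCAGTCACAGATACCAACG, then reverse).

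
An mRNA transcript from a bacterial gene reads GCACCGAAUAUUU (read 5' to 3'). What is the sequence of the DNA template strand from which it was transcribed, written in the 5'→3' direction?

Replace U with T to get the coding DNA strand: GCACCGAATATTT. The template strand is its reverse complement (complement CGTGGCTTATAAA, then reverse).

5'-AAATATTCGGTGC-3'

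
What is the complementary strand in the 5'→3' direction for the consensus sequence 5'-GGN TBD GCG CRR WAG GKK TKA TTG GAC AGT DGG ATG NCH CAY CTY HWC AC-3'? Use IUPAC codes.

5'-GTGWDRAGRTGDGNCATCCHACTGTCCAATMAMMCCTWYYGCGCHVANCC-3'

Standard pairs A↔T, G↔C; ambiguity codes pair R↔Y, K↔M, W↔W, B↔V, D↔H, N↔N. Complement (CCNAVHCGCGYYWTCCMMAMTAACCTGTCAHCCTACNGDGTRGARDWGTG), then reverse for 5'→3'.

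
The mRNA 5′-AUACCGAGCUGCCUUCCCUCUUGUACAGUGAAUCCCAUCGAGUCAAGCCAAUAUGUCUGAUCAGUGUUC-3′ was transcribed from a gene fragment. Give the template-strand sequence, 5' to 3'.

5'-GAACACTGATCAGACATATTGGCTTGACTCGATGGGATTCACTGTACAAGAGGGAAGGCAGCTCGGTAT-3'

Replace U with T to get the coding DNA strand: ATACCGAGCTGCCTTCCCTCTTGTACAGTGAATCCCATCGAGTCAAGCCAATATGTCTGATCAGTGTTC. The template strand is its reverse complement (complement TATGGCTCGACGGAAGGGAGAACATGTCACTTAGGGTAGCTCAGTTCGGTTATACAGACTAGTCACAAG, then reverse).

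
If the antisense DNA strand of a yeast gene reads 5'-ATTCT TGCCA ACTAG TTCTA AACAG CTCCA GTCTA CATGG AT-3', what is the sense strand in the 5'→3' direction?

The coding strand is complementary and antiparallel to the template: take the complement (A↔T, G↔C) and reverse.

5'-ATCCATGTAGACTGGAGCTGTTTAGAACTAGTTGGCAAGAAT-3'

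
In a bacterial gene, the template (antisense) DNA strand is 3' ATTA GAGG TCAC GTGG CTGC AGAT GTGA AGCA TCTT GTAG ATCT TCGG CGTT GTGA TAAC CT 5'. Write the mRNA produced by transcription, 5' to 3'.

5'-UAAUCUCCAGUGCACCGACGUCUACACUUCGUAGAACAUCUAGAAGCCGCAACACUAUUGGA-3'

Reading the template 3'→5' as shown, RNA polymerase pairs each base (A→U, T→A, G↔C) to build mRNA 5'→3' directly.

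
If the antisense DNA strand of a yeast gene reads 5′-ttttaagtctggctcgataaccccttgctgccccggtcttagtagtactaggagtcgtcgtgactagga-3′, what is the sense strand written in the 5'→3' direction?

The coding strand is complementary and antiparallel to the template: take the complement (A↔T, G↔C) and reverse.

5'-TCCTAGTCACGACGACTCCTAGTACTACTAAGACCGGGGCAGCAAGGGGTTATCGAGCCAGACTTAAAA-3'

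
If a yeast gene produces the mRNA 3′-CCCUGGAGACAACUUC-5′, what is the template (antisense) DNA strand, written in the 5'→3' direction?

5′-GGGACCTCTGTTGAAG-3′

Written 5'→3' the mRNA is CUUCAACAGAGGUCCC, so the coding DNA strand is CTTCAACAGAGGTCCC. The template is its reverse complement.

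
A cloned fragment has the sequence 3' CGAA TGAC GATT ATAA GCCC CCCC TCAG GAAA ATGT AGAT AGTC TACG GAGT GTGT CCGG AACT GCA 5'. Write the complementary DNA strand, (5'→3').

The strand is given 3'→5', so its complement runs 5'→3' in the same left-to-right order: pair each base A↔T, G↔C.

5'-GCTTACTGCTAATATTCGGGGGGGAGTCCTTTTACATCTATCAGATGCCTCACACAGGCCTTGACGT-3'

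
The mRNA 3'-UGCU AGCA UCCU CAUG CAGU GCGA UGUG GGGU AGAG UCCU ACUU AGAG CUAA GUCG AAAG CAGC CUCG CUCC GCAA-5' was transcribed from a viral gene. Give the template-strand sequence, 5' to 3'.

Written 5'→3' the mRNA is AACGCCUCGCUCCGACGAAAGCUGAAUCGAGAUUCAUCCUGAGAUGGGGUGUAGCGUGACGUACUCCUACGAUCGU, so the coding DNA strand is AACGCCTCGCTCCGACGAAAGCTGAATCGAGATTCATCCTGAGATGGGGTGTAGCGTGACGTACTCCTACGATCGT. The template is its reverse complement.

5'-ACGATCGTAGGAGTACGTCACGCTACACCCCATCTCAGGATGAATCTCGATTCAGCTTTCGTCGGAGCGAGGCGTT-3'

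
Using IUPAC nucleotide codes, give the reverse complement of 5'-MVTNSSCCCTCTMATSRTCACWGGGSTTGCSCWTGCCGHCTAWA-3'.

5′-TWTAGDCGGCAWGSGCAASCCCWGTGAYSATKAGAGGGSSNABK-3′

Standard pairs A↔T, G↔C; ambiguity codes pair R↔Y, M↔K, W↔W, S↔S, H↔D, V↔B, N↔N. Complement (KBANSSGGGAGAKTASYAGTGWCCCSAACGSGWACGGCDGATWT), then reverse for 5'→3'.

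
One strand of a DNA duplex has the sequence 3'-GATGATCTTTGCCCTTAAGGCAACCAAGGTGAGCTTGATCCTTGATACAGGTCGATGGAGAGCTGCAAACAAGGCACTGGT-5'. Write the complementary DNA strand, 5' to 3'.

The strand is given 3'→5', so its complement runs 5'→3' in the same left-to-right order: pair each base A↔T, G↔C.

5'-CTACTAGAAACGGGAATTCCGTTGGTTCCACTCGAACTAGGAACTATGTCCAGCTACCTCTCGACGTTTGTTCCGTGACCA-3'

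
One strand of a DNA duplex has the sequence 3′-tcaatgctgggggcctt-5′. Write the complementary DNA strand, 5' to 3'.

5'-AGTTACGACCCCCGGAA-3'

The strand is given 3'→5', so its complement runs 5'→3' in the same left-to-right order: pair each base A↔T, G↔C.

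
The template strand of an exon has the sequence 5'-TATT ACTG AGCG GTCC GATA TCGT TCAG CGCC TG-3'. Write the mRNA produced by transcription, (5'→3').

5'-CAGGCGCUGAACGAUAUCGGACCGCUCAGUAAUA-3'

The mRNA has the sequence of the coding strand (reverse complement of the template) with T→U. Reverse complement of TATTACTGAGCGGTCCGATATCGTTCAGCGCCTG is CAGGCGCTGAACGATATCGGACCGCTCAGTAATA; then T→U.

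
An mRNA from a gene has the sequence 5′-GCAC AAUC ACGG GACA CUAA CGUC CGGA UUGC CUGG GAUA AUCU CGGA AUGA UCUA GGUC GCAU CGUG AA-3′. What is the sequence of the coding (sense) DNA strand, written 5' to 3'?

The coding DNA strand has the same 5'→3' sequence as the mRNA with U replaced by T.

5'-GCACAATCACGGGACACTAACGTCCGGATTGCCTGGGATAATCTCGGAATGATCTAGGTCGCATCGTGAA-3'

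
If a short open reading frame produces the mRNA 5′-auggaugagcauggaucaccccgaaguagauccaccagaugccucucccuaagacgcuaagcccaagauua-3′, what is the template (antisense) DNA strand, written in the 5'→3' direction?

5'-TAATCTTGGGCTTAGCGTCTTAGGGAGAGGCATCTGGTGGATCTACTTCGGGGTGATCCATGCTCATCCAT-3'

Replace U with T to get the coding DNA strand: ATGGATGAGCATGGATCACCCCGAAGTAGATCCACCAGATGCCTCTCCCTAAGACGCTAAGCCCAAGATTA. The template strand is its reverse complement (complement TACCTACTCGTACCTAGTGGGGCTTCATCTAGGTGGTCTACGGAGAGGGATTCTGCGATTCGGGTTCTAAT, then reverse).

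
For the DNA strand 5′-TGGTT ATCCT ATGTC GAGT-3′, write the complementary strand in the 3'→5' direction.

3′-ACCAATAGGATACAGCTCA-5′

Base-pairing A↔T, G↔C gives the complement. The complementary strand is antiparallel, so paired with a 5'→3' strand it runs 3'→5'.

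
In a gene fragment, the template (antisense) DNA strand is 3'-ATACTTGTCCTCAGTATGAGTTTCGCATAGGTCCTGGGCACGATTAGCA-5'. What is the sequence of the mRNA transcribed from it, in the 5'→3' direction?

5'-UAUGAACAGGAGUCAUACUCAAAGCGUAUCCAGGACCCGUGCUAAUCGU-3'

Reading the template 3'→5' as shown, RNA polymerase pairs each base (A→U, T→A, G↔C) to build mRNA 5'→3' directly.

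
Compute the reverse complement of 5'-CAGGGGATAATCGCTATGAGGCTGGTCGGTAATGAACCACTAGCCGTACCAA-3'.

5′-TTGGTACGGCTAGTGGTTCATTACCGACCAGCCTCATAGCGATTATCCCCTG-3′

Reading the sequence 3'→5' and pairing each base (A↔T, G↔C) gives the reverse complement directly.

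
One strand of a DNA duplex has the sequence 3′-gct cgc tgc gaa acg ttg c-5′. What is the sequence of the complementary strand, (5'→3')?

5'-CGAGCGACGCTTTGCAACG-3'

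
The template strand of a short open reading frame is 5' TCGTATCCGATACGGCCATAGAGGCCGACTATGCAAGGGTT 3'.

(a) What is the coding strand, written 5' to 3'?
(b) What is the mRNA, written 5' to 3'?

(a) 5'-AACCCTTGCATAGTCGGCCTCTATGGCCGTATCGGATACGA-3'
(b) 5'-AACCCUUGCAUAGUCGGCCUCUAUGGCCGUAUCGGAUACGA-3'

(a) The coding strand is the reverse complement of the template: complement AGCATAGGCTATGCCGGTATCTCCGGCTGATACGTTCCCAA, then reverse.
(b) mRNA has the coding-strand sequence with T→U.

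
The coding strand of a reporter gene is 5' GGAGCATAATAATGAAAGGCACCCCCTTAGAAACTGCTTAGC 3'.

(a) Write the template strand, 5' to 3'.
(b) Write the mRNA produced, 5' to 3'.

(a) 5′-GCTAAGCAGTTTCTAAGGGGGTGCCTTTCATTATTATGCTCC-3′
(b) 5'-GGAGCAUAAUAAUGAAAGGCACCCCCUUAGAAACUGCUUAGC-3'

(a) The template strand is the reverse complement of the coding strand: complement CCTCGTATTATTACTTTCCGTGGGGGAATCTTTGACGAATCG, then reverse.
(b) mRNA matches the coding strand with T→U.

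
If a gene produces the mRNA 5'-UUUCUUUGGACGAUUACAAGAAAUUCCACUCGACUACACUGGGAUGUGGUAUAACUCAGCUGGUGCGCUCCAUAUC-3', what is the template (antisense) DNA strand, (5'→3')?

5'-GATATGGAGCGCACCAGCTGAGTTATACCACATCCCAGTGTAGTCGAGTGGAATTTCTTGTAATCGTCCAAAGAAA-3'

Replace U with T to get the coding DNA strand: TTTCTTTGGACGATTACAAGAAATTCCACTCGACTACACTGGGATGTGGTATAACTCAGCTGGTGCGCTCCATATC. The template strand is its reverse complement (complement AAAGAAACCTGCTAATGTTCTTTAAGGTGAGCTGATGTGACCCTACACCATATTGAGTCGACCACGCGAGGTATAG, then reverse).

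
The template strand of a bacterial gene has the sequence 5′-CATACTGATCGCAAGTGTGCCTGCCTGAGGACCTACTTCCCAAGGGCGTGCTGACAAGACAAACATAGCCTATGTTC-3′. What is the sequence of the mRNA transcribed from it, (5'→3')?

The mRNA has the sequence of the coding strand (reverse complement of the template) with T→U. Reverse complement of CATACTGATCGCAAGTGTGCCTGCCTGAGGACCTACTTCCCAAGGGCGTGCTGACAAGACAAACATAGCCTATGTTC is GAACATAGGCTATGTTTGTCTTGTCAGCACGCCCTTGGGAAGTAGGTCCTCAGGCAGGCACACTTGCGATCAGTATG; then T→U.

5'-GAACAUAGGCUAUGUUUGUCUUGUCAGCACGCCCUUGGGAAGUAGGUCCUCAGGCAGGCACACUUGCGAUCAGUAUG-3'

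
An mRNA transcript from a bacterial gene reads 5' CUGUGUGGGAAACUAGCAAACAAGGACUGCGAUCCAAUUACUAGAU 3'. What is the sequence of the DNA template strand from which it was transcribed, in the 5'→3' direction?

5'-ATCTAGTAATTGGATCGCAGTCCTTGTTTGCTAGTTTCCCACACAG-3'

Replace U with T to get the coding DNA strand: CTGTGTGGGAAACTAGCAAACAAGGACTGCGATCCAATTACTAGAT. The template strand is its reverse complement (complement GACACACCCTTTGATCGTTTGTTCCTGACGCTAGGTTAATGATCTA, then reverse).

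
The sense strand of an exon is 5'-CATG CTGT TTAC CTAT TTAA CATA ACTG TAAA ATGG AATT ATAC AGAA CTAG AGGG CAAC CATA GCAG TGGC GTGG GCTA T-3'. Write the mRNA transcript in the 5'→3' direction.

5'-CAUGCUGUUUACCUAUUUAACAUAACUGUAAAAUGGAAUUAUACAGAACUAGAGGGCAACCAUAGCAGUGGCGUGGGCUAU-3'

mRNA has the coding-strand sequence with U in place of T.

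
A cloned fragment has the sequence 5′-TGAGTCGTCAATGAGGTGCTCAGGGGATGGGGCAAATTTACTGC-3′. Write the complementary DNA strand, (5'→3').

The complement of TGAGTCGTCAATGAGGTGCTCAGGGGATGGGGCAAATTTACTGC is ACTCAGCAGTTACTCCACGAGTCCCCTACCCCGTTTAAATGACG (A↔T, G↔C). DNA strands are antiparallel, so the complementary strand runs 3'→5'; reversing gives the 5'→3' form.

5'-GCAGTAAATTTGCCCCATCCCCTGAGCACCTCATTGACGACTCA-3'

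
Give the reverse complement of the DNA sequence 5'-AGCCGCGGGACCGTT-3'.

5'-AACGGTCCCGCGGCT-3'

Reading the sequence 3'→5' and pairing each base (A↔T, G↔C) gives the reverse complement directly.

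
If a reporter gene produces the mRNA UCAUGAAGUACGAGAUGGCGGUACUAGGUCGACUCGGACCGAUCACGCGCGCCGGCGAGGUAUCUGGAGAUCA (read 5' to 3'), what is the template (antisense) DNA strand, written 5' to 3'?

5′-TGATCTCCAGATACCTCGCCGGCGCGCGTGATCGGTCCGAGTCGACCTAGTACCGCCATCTCGTACTTCATGA-3′

Replace U with T to get the coding DNA strand: TCATGAAGTACGAGATGGCGGTACTAGGTCGACTCGGACCGATCACGCGCGCCGGCGAGGTATCTGGAGATCA. The template strand is its reverse complement (complement AGTACTTCATGCTCTACCGCCATGATCCAGCTGAGCCTGGCTAGTGCGCGCGGCCGCTCCATAGACCTCTAGT, then reverse).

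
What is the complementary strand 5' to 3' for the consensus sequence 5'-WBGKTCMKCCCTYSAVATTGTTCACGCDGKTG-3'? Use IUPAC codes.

5′-CAMCHGCGTGAACAATBTSRAGGGMKGAMCVW-3′

Standard pairs A↔T, G↔C; ambiguity codes pair Y↔R, M↔K, W↔W, S↔S, B↔V, D↔H. Complement (WVCMAGKMGGGARSTBTAACAAGTGCGHCMAC), then reverse for 5'→3'.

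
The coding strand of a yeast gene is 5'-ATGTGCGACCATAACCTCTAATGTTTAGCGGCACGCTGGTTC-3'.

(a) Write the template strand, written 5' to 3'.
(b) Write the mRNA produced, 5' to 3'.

(a) The template strand is the reverse complement of the coding strand: complement TACACGCTGGTATTGGAGATTACAAATCGCCGTGCGACCAAG, then reverse.
(b) mRNA matches the coding strand with T→U.

(a) 5'-GAACCAGCGTGCCGCTAAACATTAGAGGTTATGGTCGCACAT-3'
(b) 5′-AUGUGCGACCAUAACCUCUAAUGUUUAGCGGCACGCUGGUUC-3′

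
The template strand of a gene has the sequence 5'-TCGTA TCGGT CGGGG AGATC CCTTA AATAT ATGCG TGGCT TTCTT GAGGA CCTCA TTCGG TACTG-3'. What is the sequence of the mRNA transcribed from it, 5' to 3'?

5'-CAGUACCGAAUGAGGUCCUCAAGAAAGCCACGCAUAUAUUUAAGGGAUCUCCCCGACCGAUACGA-3'

The mRNA has the sequence of the coding strand (reverse complement of the template) with T→U. Reverse complement of TCGTATCGGTCGGGGAGATCCCTTAAATATATGCGTGGCTTTCTTGAGGACCTCATTCGGTACTG is CAGTACCGAATGAGGTCCTCAAGAAAGCCACGCATATATTTAAGGGATCTCCCCGACCGATACGA; then T→U.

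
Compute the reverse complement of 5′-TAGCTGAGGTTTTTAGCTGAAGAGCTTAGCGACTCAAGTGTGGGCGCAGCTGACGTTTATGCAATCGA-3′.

5'-TCGATTGCATAAACGTCAGCTGCGCCCACACTTGAGTCGCTAAGCTCTTCAGCTAAAAACCTCAGCTA-3'

Reading the sequence 3'→5' and pairing each base (A↔T, G↔C) gives the reverse complement directly.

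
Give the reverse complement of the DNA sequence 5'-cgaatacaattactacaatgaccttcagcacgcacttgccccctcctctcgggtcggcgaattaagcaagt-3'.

Complement each base (A↔T, G↔C): GCTTATGTTAATGATGTTACTGGAAGTCGTGCGTGAACGGGGGAGGAGAGCCCAGCCGCTTAATTCGTTCA. Then reverse.

5'-ACTTGCTTAATTCGCCGACCCGAGAGGAGGGGGCAAGTGCGTGCTGAAGGTCATTGTAGTAATTGTATTCG-3'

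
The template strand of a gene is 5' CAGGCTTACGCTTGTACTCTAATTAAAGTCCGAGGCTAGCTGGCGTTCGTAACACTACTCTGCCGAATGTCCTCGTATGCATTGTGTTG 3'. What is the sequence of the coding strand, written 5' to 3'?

5'-CAACACAATGCATACGAGGACATTCGGCAGAGTAGTGTTACGAACGCCAGCTAGCCTCGGACTTTAATTAGAGTACAAGCGTAAGCCTG-3'

The coding strand is complementary and antiparallel to the template: take the complement (A↔T, G↔C) and reverse.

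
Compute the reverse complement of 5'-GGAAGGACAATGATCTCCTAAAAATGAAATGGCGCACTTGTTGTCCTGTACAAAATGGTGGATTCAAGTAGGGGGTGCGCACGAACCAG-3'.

Reading the sequence 3'→5' and pairing each base (A↔T, G↔C) gives the reverse complement directly.

5'-CTGGTTCGTGCGCACCCCCTACTTGAATCCACCATTTTGTACAGGACAACAAGTGCGCCATTTCATTTTTAGGAGATCATTGTCCTTCC-3'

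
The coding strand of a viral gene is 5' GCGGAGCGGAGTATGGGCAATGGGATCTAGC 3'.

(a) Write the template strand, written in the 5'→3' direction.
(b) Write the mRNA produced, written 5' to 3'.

(a) The template strand is the reverse complement of the coding strand: complement CGCCTCGCCTCATACCCGTTACCCTAGATCG, then reverse.
(b) mRNA matches the coding strand with T→U.

(a) 5'-GCTAGATCCCATTGCCCATACTCCGCTCCGC-3'
(b) 5'-GCGGAGCGGAGUAUGGGCAAUGGGAUCUAGC-3'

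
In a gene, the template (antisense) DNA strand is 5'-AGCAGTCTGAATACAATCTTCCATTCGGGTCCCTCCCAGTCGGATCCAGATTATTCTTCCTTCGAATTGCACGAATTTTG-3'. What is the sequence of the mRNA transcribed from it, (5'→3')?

5'-CAAAAUUCGUGCAAUUCGAAGGAAGAAUAAUCUGGAUCCGACUGGGAGGGACCCGAAUGGAAGAUUGUAUUCAGACUGCU-3'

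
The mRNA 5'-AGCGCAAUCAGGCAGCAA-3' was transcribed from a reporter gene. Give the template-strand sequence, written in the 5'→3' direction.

5'-TTGCTGCCTGATTGCGCT-3'

Replace U with T to get the coding DNA strand: AGCGCAATCAGGCAGCAA. The template strand is its reverse complement (complement TCGCGTTAGTCCGTCGTT, then reverse).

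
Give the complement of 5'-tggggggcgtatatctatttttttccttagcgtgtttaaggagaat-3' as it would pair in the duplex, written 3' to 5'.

3'-ACCCCCCGCATATAGATAAAAAAAGGAATCGCACAAATTCCTCTTA-5'

Base-pairing A↔T, G↔C gives the complement. The complementary strand is antiparallel, so paired with a 5'→3' strand it runs 3'→5'.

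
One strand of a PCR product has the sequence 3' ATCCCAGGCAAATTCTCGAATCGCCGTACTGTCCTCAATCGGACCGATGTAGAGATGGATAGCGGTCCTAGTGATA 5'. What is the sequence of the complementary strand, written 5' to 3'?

5'-TAGGGTCCGTTTAAGAGCTTAGCGGCATGACAGGAGTTAGCCTGGCTACATCTCTACCTATCGCCAGGATCACTAT-3'

The strand is given 3'→5', so its complement runs 5'→3' in the same left-to-right order: pair each base A↔T, G↔C.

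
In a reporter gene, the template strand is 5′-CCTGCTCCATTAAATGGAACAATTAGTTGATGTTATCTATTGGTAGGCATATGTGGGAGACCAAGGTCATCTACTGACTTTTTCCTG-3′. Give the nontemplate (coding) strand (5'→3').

The coding strand is complementary and antiparallel to the template: take the complement (A↔T, G↔C) and reverse.

5'-CAGGAAAAAGTCAGTAGATGACCTTGGTCTCCCACATATGCCTACCAATAGATAACATCAACTAATTGTTCCATTTAATGGAGCAGG-3'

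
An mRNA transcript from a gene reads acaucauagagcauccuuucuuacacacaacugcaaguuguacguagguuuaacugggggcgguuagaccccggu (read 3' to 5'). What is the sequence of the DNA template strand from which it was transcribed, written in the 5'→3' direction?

Written 5'→3' the mRNA is UGGCCCCAGAUUGGCGGGGGUCAAUUUGGAUGCAUGUUGAACGUCAACACACAUUCUUUCCUACGAGAUACUACA, so the coding DNA strand is TGGCCCCAGATTGGCGGGGGTCAATTTGGATGCATGTTGAACGTCAACACACATTCTTTCCTACGAGATACTACA. The template is its reverse complement.

5'-TGTAGTATCTCGTAGGAAAGAATGTGTGTTGACGTTCAACATGCATCCAAATTGACCCCCGCCAATCTGGGGCCA-3'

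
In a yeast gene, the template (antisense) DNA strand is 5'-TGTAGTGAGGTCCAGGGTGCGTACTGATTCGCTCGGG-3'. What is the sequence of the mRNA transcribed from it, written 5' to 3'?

The mRNA has the sequence of the coding strand (reverse complement of the template) with T→U. Reverse complement of TGTAGTGAGGTCCAGGGTGCGTACTGATTCGCTCGGG is CCCGAGCGAATCAGTACGCACCCTGGACCTCACTACA; then T→U.

5′-CCCGAGCGAAUCAGUACGCACCCUGGACCUCACUACA-3′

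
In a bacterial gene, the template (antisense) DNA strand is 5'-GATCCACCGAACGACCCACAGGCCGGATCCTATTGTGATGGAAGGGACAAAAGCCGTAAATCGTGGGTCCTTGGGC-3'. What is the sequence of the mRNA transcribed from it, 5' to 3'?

5'-GCCCAAGGACCCACGAUUUACGGCUUUUGUCCCUUCCAUCACAAUAGGAUCCGGCCUGUGGGUCGUUCGGUGGAUC-3'

RNA polymerase reads the template 3'→5' and synthesizes mRNA 5'→3' by base-pairing (A→U, T→A, G↔C). The complement of the template is CTAGGTGGCTTGCTGGGTGTCCGGCCTAGGATAACACTACCTTCCCTGTTTTCGGCATTTAGCACCCAGGAACCCG; antiparallel, so 5'→3' the coding strand is GCCCAAGGACCCACGATTTACGGCTTTTGTCCCTTCCATCACAATAGGATCCGGCCTGTGGGTCGTTCGGTGGATC. Replace T with U for the mRNA.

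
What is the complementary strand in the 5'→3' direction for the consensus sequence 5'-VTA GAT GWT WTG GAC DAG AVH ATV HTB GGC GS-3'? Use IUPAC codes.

5'-SCGCCVADBATDBTCTHGTCCAWAWCATCTAB-3'

Standard pairs A↔T, G↔C; ambiguity codes pair W↔W, S↔S, B↔V, D↔H. Complement (BATCTACWAWACCTGHTCTBDTABDAVCCGCS), then reverse for 5'→3'.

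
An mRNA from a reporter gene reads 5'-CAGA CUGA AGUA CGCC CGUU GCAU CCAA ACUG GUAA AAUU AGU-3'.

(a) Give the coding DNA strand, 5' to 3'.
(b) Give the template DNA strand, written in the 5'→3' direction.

(a) The coding strand matches the mRNA with U→T.
(b) The template strand is the reverse complement of the coding strand.

(a) 5'-CAGACTGAAGTACGCCCGTTGCATCCAAACTGGTAAAATTAGT-3'
(b) 5'-ACTAATTTTACCAGTTTGGATGCAACGGGCGTACTTCAGTCTG-3'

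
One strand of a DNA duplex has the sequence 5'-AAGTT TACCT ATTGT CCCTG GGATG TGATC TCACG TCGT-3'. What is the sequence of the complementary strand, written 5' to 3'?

5′-ACGACGTGAGATCACATCCCAGGGACAATAGGTAAACTT-3′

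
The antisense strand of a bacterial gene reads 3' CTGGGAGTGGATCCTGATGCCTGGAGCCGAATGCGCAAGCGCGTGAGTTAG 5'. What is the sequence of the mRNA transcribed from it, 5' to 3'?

Reading the template 3'→5' as shown, RNA polymerase pairs each base (A→U, T→A, G↔C) to build mRNA 5'→3' directly.

5'-GACCCUCACCUAGGACUACGGACCUCGGCUUACGCGUUCGCGCACUCAAUC-3'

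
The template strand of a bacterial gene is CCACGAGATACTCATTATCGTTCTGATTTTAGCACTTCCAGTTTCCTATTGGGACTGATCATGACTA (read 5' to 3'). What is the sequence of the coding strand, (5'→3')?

5′-TAGTCATGATCAGTCCCAATAGGAAACTGGAAGTGCTAAAATCAGAACGATAATGAGTATCTCGTGG-3′

The coding strand is complementary and antiparallel to the template: take the complement (A↔T, G↔C) and reverse.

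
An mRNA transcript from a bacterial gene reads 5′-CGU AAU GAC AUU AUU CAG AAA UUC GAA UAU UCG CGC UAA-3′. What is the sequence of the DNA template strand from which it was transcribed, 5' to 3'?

Replace U with T to get the coding DNA strand: CGTAATGACATTATTCAGAAATTCGAATATTCGCGCTAA. The template strand is its reverse complement (complement GCATTACTGTAATAAGTCTTTAAGCTTATAAGCGCGATT, then reverse).

5'-TTAGCGCGAATATTCGAATTTCTGAATAATGTCATTACG-3'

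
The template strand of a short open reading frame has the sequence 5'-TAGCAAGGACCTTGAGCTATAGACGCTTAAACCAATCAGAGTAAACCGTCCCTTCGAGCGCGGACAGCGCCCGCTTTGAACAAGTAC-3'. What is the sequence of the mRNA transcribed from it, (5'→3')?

5'-GUACUUGUUCAAAGCGGGCGCUGUCCGCGCUCGAAGGGACGGUUUACUCUGAUUGGUUUAAGCGUCUAUAGCUCAAGGUCCUUGCUA-3'

RNA polymerase reads the template 3'→5' and synthesizes mRNA 5'→3' by base-pairing (A→U, T→A, G↔C). The complement of the template is ATCGTTCCTGGAACTCGATATCTGCGAATTTGGTTAGTCTCATTTGGCAGGGAAGCTCGCGCCTGTCGCGGGCGAAACTTGTTCATG; antiparallel, so 5'→3' the coding strand is GTACTTGTTCAAAGCGGGCGCTGTCCGCGCTCGAAGGGACGGTTTACTCTGATTGGTTTAAGCGTCTATAGCTCAAGGTCCTTGCTA. Replace T with U for the mRNA.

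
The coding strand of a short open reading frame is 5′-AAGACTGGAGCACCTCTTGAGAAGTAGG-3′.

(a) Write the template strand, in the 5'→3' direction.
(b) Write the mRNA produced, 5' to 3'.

(a) 5'-CCTACTTCTCAAGAGGTGCTCCAGTCTT-3'
(b) 5'-AAGACUGGAGCACCUCUUGAGAAGUAGG-3'

(a) The template strand is the reverse complement of the coding strand: complement TTCTGACCTCGTGGAGAACTCTTCATCC, then reverse.
(b) mRNA matches the coding strand with T→U.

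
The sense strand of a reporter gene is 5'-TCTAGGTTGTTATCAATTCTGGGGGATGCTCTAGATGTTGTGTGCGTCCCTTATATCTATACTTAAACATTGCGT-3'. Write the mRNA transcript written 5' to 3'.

5'-UCUAGGUUGUUAUCAAUUCUGGGGGAUGCUCUAGAUGUUGUGUGCGUCCCUUAUAUCUAUACUUAAACAUUGCGU-3'

mRNA has the coding-strand sequence with U in place of T.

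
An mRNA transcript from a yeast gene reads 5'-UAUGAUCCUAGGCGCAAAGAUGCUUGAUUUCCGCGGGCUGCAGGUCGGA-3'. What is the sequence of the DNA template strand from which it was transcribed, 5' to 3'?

5'-TCCGACCTGCAGCCCGCGGAAATCAAGCATCTTTGCGCCTAGGATCATA-3'

Replace U with T to get the coding DNA strand: TATGATCCTAGGCGCAAAGATGCTTGATTTCCGCGGGCTGCAGGTCGGA. The template strand is its reverse complement (complement ATACTAGGATCCGCGTTTCTACGAACTAAAGGCGCCCGACGTCCAGCCT, then reverse).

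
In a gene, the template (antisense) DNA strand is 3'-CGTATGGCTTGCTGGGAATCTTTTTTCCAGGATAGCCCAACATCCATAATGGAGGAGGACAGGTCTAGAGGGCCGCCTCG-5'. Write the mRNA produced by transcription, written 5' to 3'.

5′-GCAUACCGAACGACCCUUAGAAAAAAGGUCCUAUCGGGUUGUAGGUAUUACCUCCUCCUGUCCAGAUCUCCCGGCGGAGC-3′

Reading the template 3'→5' as shown, RNA polymerase pairs each base (A→U, T→A, G↔C) to build mRNA 5'→3' directly.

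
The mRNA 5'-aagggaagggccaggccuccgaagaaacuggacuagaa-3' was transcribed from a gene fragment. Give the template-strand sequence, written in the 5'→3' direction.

5'-TTCTAGTCCAGTTTCTTCGGAGGCCTGGCCCTTCCCTT-3'

Replace U with T to get the coding DNA strand: AAGGGAAGGGCCAGGCCTCCGAAGAAACTGGACTAGAA. The template strand is its reverse complement (complement TTCCCTTCCCGGTCCGGAGGCTTCTTTGACCTGATCTT, then reverse).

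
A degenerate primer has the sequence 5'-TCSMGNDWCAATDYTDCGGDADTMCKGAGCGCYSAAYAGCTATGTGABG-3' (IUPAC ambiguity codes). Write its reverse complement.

Standard pairs A↔T, G↔C; ambiguity codes pair Y↔R, M↔K, W↔W, S↔S, B↔V, D↔H, N↔N. Complement (AGSKCNHWGTTAHRAHGCCHTHAKGMCTCGCGRSTTRTCGATACACTVC), then reverse for 5'→3'.

5'-CVTCACATAGCTRTTSRGCGCTCMGKAHTHCCGHARHATTGWHNCKSGA-3'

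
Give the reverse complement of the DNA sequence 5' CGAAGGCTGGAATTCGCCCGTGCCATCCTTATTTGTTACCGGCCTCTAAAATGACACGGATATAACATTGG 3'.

5′-CCAATGTTATATCCGTGTCATTTTAGAGGCCGGTAACAAATAAGGATGGCACGGGCGAATTCCAGCCTTCG-3′

Reading the sequence 3'→5' and pairing each base (A↔T, G↔C) gives the reverse complement directly.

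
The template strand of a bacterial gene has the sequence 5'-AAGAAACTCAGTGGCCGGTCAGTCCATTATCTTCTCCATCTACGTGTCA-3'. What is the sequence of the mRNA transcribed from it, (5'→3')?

The mRNA has the sequence of the coding strand (reverse complement of the template) with T→U. Reverse complement of AAGAAACTCAGTGGCCGGTCAGTCCATTATCTTCTCCATCTACGTGTCA is TGACACGTAGATGGAGAAGATAATGGACTGACCGGCCACTGAGTTTCTT; then T→U.

5'-UGACACGUAGAUGGAGAAGAUAAUGGACUGACCGGCCACUGAGUUUCUU-3'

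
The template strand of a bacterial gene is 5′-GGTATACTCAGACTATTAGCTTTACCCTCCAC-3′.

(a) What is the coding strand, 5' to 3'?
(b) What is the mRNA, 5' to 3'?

(a) 5'-GTGGAGGGTAAAGCTAATAGTCTGAGTATACC-3'
(b) 5'-GUGGAGGGUAAAGCUAAUAGUCUGAGUAUACC-3'

(a) The coding strand is the reverse complement of the template: complement CCATATGAGTCTGATAATCGAAATGGGAGGTG, then reverse.
(b) mRNA has the coding-strand sequence with T→U.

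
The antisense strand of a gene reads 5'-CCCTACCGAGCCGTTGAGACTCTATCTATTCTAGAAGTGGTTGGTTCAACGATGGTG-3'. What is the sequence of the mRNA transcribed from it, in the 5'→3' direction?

RNA polymerase reads the template 3'→5' and synthesizes mRNA 5'→3' by base-pairing (A→U, T→A, G↔C). The complement of the template is GGGATGGCTCGGCAACTCTGAGATAGATAAGATCTTCACCAACCAAGTTGCTACCAC; antiparallel, so 5'→3' the coding strand is CACCATCGTTGAACCAACCACTTCTAGAATAGATAGAGTCTCAACGGCTCGGTAGGG. Replace T with U for the mRNA.

5'-CACCAUCGUUGAACCAACCACUUCUAGAAUAGAUAGAGUCUCAACGGCUCGGUAGGG-3'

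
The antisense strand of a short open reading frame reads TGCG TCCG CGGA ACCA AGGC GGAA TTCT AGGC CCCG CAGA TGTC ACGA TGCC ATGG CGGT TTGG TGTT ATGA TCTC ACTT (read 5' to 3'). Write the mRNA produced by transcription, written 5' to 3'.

RNA polymerase reads the template 3'→5' and synthesizes mRNA 5'→3' by base-pairing (A→U, T→A, G↔C). The complement of the template is ACGCAGGCGCCTTGGTTCCGCCTTAAGATCCGGGGCGTCTACAGTGCTACGGTACCGCCAAACCACAATACTAGAGTGAA; antiparallel, so 5'→3' the coding strand is AAGTGAGATCATAACACCAAACCGCCATGGCATCGTGACATCTGCGGGGCCTAGAATTCCGCCTTGGTTCCGCGGACGCA. Replace T with U for the mRNA.

5'-AAGUGAGAUCAUAACACCAAACCGCCAUGGCAUCGUGACAUCUGCGGGGCCUAGAAUUCCGCCUUGGUUCCGCGGACGCA-3'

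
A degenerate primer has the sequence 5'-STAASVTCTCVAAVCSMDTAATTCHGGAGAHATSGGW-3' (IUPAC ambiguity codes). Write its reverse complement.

5'-WCCSATDTCTCCDGAATTAHKSGBTTBGAGABSTTAS-3'

Standard pairs A↔T, G↔C; ambiguity codes pair M↔K, W↔W, S↔S, D↔H, V↔B. Complement (SATTSBAGAGBTTBGSKHATTAAGDCCTCTDTASCCW), then reverse for 5'→3'.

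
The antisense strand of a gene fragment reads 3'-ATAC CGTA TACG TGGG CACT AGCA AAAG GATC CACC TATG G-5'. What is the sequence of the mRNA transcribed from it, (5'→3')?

5'-UAUGGCAUAUGCACCCGUGAUCGUUUUCCUAGGUGGAUACC-3'

Reading the template 3'→5' as shown, RNA polymerase pairs each base (A→U, T→A, G↔C) to build mRNA 5'→3' directly.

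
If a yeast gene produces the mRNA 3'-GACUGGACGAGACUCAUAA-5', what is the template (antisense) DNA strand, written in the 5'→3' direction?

5'-CTGACCTGCTCTGAGTATT-3'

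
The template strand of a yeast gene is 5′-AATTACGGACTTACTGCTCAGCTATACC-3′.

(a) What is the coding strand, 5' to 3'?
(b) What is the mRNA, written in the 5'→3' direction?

(a) The coding strand is the reverse complement of the template: complement TTAATGCCTGAATGACGAGTCGATATGG, then reverse.
(b) mRNA has the coding-strand sequence with T→U.

(a) 5′-GGTATAGCTGAGCAGTAAGTCCGTAATT-3′
(b) 5′-GGUAUAGCUGAGCAGUAAGUCCGUAAUU-3′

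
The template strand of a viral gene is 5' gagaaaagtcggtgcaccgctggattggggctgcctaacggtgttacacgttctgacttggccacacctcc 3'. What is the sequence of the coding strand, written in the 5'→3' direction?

5'-GGAGGTGTGGCCAAGTCAGAACGTGTAACACCGTTAGGCAGCCCCAATCCAGCGGTGCACCGACTTTTCTC-3'

The coding strand is complementary and antiparallel to the template: take the complement (A↔T, G↔C) and reverse.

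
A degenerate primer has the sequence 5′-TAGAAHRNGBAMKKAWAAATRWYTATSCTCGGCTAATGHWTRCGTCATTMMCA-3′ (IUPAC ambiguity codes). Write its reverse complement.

5'-TGKKAATGACGYAWDCATTAGCCGAGSATARWYATTTWTMMKTVCNYDTTCTA-3'

Standard pairs A↔T, G↔C; ambiguity codes pair R↔Y, M↔K, W↔W, S↔S, B↔V, H↔D, N↔N. Complement (ATCTTDYNCVTKMMTWTTTAYWRATASGAGCCGATTACDWAYGCAGTAAKKGT), then reverse for 5'→3'.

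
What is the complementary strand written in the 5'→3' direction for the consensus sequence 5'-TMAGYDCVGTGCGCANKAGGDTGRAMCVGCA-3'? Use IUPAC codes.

Standard pairs A↔T, G↔C; ambiguity codes pair R↔Y, M↔K, D↔H, V↔B, N↔N. Complement (AKTCRHGBCACGCGTNMTCCHACYTKGBCGT), then reverse for 5'→3'.

5'-TGCBGKTYCAHCCTMNTGCGCACBGHRCTKA-3'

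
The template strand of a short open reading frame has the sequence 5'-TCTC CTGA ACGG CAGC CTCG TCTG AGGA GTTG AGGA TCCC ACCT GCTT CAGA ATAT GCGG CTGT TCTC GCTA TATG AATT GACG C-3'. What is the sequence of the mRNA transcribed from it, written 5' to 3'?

RNA polymerase reads the template 3'→5' and synthesizes mRNA 5'→3' by base-pairing (A→U, T→A, G↔C). The complement of the template is AGAGGACTTGCCGTCGGAGCAGACTCCTCAACTCCTAGGGTGGACGAAGTCTTATACGCCGACAAGAGCGATATACTTAACTGCG; antiparallel, so 5'→3' the coding strand is GCGTCAATTCATATAGCGAGAACAGCCGCATATTCTGAAGCAGGTGGGATCCTCAACTCCTCAGACGAGGCTGCCGTTCAGGAGA. Replace T with U for the mRNA.

5'-GCGUCAAUUCAUAUAGCGAGAACAGCCGCAUAUUCUGAAGCAGGUGGGAUCCUCAACUCCUCAGACGAGGCUGCCGUUCAGGAGA-3'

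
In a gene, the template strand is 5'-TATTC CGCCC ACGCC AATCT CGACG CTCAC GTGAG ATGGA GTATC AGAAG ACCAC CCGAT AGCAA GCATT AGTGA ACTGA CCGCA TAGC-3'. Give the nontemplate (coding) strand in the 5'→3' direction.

5′-GCTATGCGGTCAGTTCACTAATGCTTGCTATCGGGTGGTCTTCTGATACTCCATCTCACGTGAGCGTCGAGATTGGCGTGGGCGGAATA-3′

The coding strand is complementary and antiparallel to the template: take the complement (A↔T, G↔C) and reverse.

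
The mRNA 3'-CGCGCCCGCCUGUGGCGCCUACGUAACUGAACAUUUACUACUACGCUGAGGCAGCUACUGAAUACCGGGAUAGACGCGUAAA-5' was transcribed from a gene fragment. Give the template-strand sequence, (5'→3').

5'-GCGCGGGCGGACACCGCGGATGCATTGACTTGTAAATGATGATGCGACTCCGTCGATGACTTATGGCCCTATCTGCGCATTT-3'

Written 5'→3' the mRNA is AAAUGCGCAGAUAGGGCCAUAAGUCAUCGACGGAGUCGCAUCAUCAUUUACAAGUCAAUGCAUCCGCGGUGUCCGCCCGCGC, so the coding DNA strand is AAATGCGCAGATAGGGCCATAAGTCATCGACGGAGTCGCATCATCATTTACAAGTCAATGCATCCGCGGTGTCCGCCCGCGC. The template is its reverse complement.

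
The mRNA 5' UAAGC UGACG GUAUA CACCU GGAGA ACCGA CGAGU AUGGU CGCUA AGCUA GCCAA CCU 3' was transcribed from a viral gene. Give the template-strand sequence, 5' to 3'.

5'-AGGTTGGCTAGCTTAGCGACCATACTCGTCGGTTCTCCAGGTGTATACCGTCAGCTTA-3'

Replace U with T to get the coding DNA strand: TAAGCTGACGGTATACACCTGGAGAACCGACGAGTATGGTCGCTAAGCTAGCCAACCT. The template strand is its reverse complement (complement ATTCGACTGCCATATGTGGACCTCTTGGCTGCTCATACCAGCGATTCGATCGGTTGGA, then reverse).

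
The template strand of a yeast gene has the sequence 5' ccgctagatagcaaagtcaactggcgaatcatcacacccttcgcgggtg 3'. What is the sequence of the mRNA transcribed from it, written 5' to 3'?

5′-CACCCGCGAAGGGUGUGAUGAUUCGCCAGUUGACUUUGCUAUCUAGCGG-3′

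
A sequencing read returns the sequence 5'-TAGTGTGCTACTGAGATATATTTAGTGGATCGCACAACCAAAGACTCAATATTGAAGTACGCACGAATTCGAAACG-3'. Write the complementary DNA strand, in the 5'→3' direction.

5'-CGTTTCGAATTCGTGCGTACTTCAATATTGAGTCTTTGGTTGTGCGATCCACTAAATATATCTCAGTAGCACACTA-3'

The complement of TAGTGTGCTACTGAGATATATTTAGTGGATCGCACAACCAAAGACTCAATATTGAAGTACGCACGAATTCGAAACG is ATCACACGATGACTCTATATAAATCACCTAGCGTGTTGGTTTCTGAGTTATAACTTCATGCGTGCTTAAGCTTTGC (A↔T, G↔C). DNA strands are antiparallel, so the complementary strand runs 3'→5'; reversing gives the 5'→3' form.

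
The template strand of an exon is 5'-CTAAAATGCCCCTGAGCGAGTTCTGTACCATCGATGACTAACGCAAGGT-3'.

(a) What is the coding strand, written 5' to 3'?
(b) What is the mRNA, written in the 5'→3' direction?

(a) 5′-ACCTTGCGTTAGTCATCGATGGTACAGAACTCGCTCAGGGGCATTTTAG-3′
(b) 5′-ACCUUGCGUUAGUCAUCGAUGGUACAGAACUCGCUCAGGGGCAUUUUAG-3′

(a) The coding strand is the reverse complement of the template: complement GATTTTACGGGGACTCGCTCAAGACATGGTAGCTACTGATTGCGTTCCA, then reverse.
(b) mRNA has the coding-strand sequence with T→U.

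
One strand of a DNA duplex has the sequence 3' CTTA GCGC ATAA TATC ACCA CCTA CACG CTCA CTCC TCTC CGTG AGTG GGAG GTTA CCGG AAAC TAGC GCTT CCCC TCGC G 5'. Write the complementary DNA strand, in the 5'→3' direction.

5'-GAATCGCGTATTATAGTGGTGGATGTGCGAGTGAGGAGAGGCACTCACCCTCCAATGGCCTTTGATCGCGAAGGGGAGCGC-3'

The strand is given 3'→5', so its complement runs 5'→3' in the same left-to-right order: pair each base A↔T, G↔C.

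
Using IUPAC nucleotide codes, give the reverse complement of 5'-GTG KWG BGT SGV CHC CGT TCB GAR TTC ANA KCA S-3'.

Standard pairs A↔T, G↔C; ambiguity codes pair R↔Y, K↔M, W↔W, S↔S, B↔V, H↔D, N↔N. Complement (CACMWCVCASCBGDGGCAAGVCTYAAGTNTMGTS), then reverse for 5'→3'.

5′-STGMTNTGAAYTCVGAACGGDGBCSACVCWMCAC-3′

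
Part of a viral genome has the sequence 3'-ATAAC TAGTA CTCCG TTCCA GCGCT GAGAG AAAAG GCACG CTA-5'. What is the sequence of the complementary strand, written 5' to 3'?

The strand is given 3'→5', so its complement runs 5'→3' in the same left-to-right order: pair each base A↔T, G↔C.

5'-TATTGATCATGAGGCAAGGTCGCGACTCTCTTTTCCGTGCGAT-3'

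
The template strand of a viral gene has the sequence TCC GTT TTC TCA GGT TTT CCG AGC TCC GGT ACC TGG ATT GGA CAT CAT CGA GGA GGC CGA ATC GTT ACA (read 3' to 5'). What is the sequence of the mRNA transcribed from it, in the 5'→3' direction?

Reading the template 3'→5' as shown, RNA polymerase pairs each base (A→U, T→A, G↔C) to build mRNA 5'→3' directly.

5'-AGGCAAAAGAGUCCAAAAGGCUCGAGGCCAUGGACCUAACCUGUAGUAGCUCCUCCGGCUUAGCAAUGU-3'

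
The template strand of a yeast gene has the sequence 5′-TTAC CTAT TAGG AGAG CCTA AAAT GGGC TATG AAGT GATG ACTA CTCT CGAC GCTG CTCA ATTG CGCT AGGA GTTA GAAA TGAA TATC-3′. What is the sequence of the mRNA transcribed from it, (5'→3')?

5'-GAUAUUCAUUUCUAACUCCUAGCGCAAUUGAGCAGCGUCGAGAGUAGUCAUCACUUCAUAGCCCAUUUUAGGCUCUCCUAAUAGGUAA-3'

The mRNA has the sequence of the coding strand (reverse complement of the template) with T→U. Reverse complement of TTACCTATTAGGAGAGCCTAAAATGGGCTATGAAGTGATGACTACTCTCGACGCTGCTCAATTGCGCTAGGAGTTAGAAATGAATATC is GATATTCATTTCTAACTCCTAGCGCAATTGAGCAGCGTCGAGAGTAGTCATCACTTCATAGCCCATTTTAGGCTCTCCTAATAGGTAA; then T→U.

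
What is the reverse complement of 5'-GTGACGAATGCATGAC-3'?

5'-GTCATGCATTCGTCAC-3'

Reading the sequence 3'→5' and pairing each base (A↔T, G↔C) gives the reverse complement directly.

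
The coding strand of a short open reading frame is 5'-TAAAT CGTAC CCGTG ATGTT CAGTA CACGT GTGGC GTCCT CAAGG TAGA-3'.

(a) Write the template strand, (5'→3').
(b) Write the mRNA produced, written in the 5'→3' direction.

(a) The template strand is the reverse complement of the coding strand: complement ATTTAGCATGGGCACTACAAGTCATGTGCACACCGCAGGAGTTCCATCT, then reverse.
(b) mRNA matches the coding strand with T→U.

(a) 5'-TCTACCTTGAGGACGCCACACGTGTACTGAACATCACGGGTACGATTTA-3'
(b) 5'-UAAAUCGUACCCGUGAUGUUCAGUACACGUGUGGCGUCCUCAAGGUAGA-3'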